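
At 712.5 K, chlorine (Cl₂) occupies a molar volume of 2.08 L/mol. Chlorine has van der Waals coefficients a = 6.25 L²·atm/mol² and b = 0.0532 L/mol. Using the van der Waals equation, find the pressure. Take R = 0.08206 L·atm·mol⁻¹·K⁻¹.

P = RT/(V_m − b) − a/V_m²
RT/(V_m − b) = (0.08206)(712.5)/(2.08 − 0.0532) = 58.468/2.0268 = 28.847 atm
a/V_m² = 6.25/(2.08)² = 1.4446 atm
P = 28.847 − 1.4446 = 27.40 atm

P ≈ 27.40 atm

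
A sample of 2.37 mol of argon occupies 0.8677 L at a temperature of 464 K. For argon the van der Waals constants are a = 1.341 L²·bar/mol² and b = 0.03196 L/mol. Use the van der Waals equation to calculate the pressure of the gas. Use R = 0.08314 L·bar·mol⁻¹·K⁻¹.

P ≈ 105.4 bar

P = nRT/(V − nb) − a n²/V²
nRT/(V − nb) = (2.37)(0.08314)(464)/(0.8677 − 2.37×0.03196) = 91.427/0.79195 = 115.45 bar
a n²/V² = (1.341)(2.37)²/(0.8677)² = 10.004 bar
P = 115.45 − 10.004 = 105.4 bar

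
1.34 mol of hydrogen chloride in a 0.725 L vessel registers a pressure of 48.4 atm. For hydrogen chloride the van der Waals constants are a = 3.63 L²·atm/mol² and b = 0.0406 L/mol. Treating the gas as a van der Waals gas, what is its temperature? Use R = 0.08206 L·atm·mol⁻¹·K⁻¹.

T = (P + a n²/V²)(V − nb)/(nR)
P + a n²/V² = 48.4 + (3.63)(1.34)²/(0.725)² = 60.801 atm
V − nb = 0.725 − (1.34)(0.0406) = 0.67060 L
T = (60.801)(0.67060)/((1.34)(0.08206)) = 370.8 K

T ≈ 370.8 K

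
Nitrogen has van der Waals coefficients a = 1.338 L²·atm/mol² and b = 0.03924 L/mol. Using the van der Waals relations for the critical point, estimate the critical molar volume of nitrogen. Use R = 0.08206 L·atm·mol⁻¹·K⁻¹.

V_m,c ≈ 0.1177 L/mol

For a van der Waals gas, V_m,c = 3b.
V_m,c = 3×0.03924 = 0.1177 L/mol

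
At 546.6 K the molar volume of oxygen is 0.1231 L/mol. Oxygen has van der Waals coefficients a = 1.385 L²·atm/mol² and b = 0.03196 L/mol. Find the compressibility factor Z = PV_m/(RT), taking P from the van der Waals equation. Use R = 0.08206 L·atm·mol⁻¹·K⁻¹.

P = RT/(V_m − b) − a/V_m² = (0.08206)(546.6)/(0.1231 − 0.03196) − 1.385/(0.1231)²
  = 44.854/0.091140 − 91.397 = 492.14 − 91.397 = 400.74 atm
Z = PV_m/(RT) = (400.74)(0.1231)/((0.08206)(546.6)) = 49.331/44.854 = 1.100

Z ≈ 1.100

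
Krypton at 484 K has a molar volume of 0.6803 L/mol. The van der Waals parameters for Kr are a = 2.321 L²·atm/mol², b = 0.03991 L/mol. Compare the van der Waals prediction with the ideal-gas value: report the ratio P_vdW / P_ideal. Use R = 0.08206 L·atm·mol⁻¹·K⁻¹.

P_vdW / P_ideal ≈ 0.9764

Ideal: P_ideal = RT/V_m = (0.08206)(484)/0.6803 = 58.3817 atm
vdW: P = RT/(V_m − b) − a/V_m² = 39.7170/0.640390 − 2.321/0.462808 = 62.0200 − 5.01504 = 57.0050 atm
Ratio = 57.0050/58.3817 = 0.9764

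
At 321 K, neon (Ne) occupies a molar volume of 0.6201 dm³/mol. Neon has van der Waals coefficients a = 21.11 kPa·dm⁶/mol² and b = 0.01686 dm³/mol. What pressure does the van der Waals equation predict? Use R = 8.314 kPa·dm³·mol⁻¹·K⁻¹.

P ≈ 4369 kPa

P = RT/(V_m − b) − a/V_m²
RT/(V_m − b) = (8.314)(321)/(0.6201 − 0.01686) = 2668.8/0.60324 = 4424.1 kPa
a/V_m² = 21.11/(0.6201)² = 54.899 kPa
P = 4424.1 − 54.899 = 4369 kPa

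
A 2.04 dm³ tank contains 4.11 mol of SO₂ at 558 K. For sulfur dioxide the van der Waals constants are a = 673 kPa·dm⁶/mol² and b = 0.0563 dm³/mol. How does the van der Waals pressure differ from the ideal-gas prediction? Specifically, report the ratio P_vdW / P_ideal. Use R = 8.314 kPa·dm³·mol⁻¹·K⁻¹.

Ideal: P_ideal = nRT/V = (4.11)(8.314)(558)/2.04 = 9346.65 kPa
vdW: P = nRT/(V − nb) − a n²/V² = 19067.2/1.80861 − 11368.4/4.16160 = 10542.5 − 2731.74 = 7810.8 kPa
Ratio = 7810.8/9346.65 = 0.8357

P_vdW / P_ideal ≈ 0.8357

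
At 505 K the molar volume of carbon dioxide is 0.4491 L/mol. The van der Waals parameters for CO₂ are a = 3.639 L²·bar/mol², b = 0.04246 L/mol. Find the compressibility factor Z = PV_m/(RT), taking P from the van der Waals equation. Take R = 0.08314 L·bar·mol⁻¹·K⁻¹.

P = RT/(V_m − b) − a/V_m² = (0.08314)(505)/(0.4491 − 0.04246) − 3.639/(0.4491)²
  = 41.986/0.40664 − 18.042 = 103.25 − 18.042 = 85.21 bar
Z = PV_m/(RT) = (85.21)(0.4491)/((0.08314)(505)) = 38.268/41.986 = 0.9114

Z ≈ 0.9114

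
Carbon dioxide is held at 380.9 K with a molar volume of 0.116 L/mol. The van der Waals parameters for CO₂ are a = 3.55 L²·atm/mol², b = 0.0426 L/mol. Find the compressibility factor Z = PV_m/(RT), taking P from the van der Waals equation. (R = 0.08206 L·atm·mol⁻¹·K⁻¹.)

Z ≈ 0.6013

P = RT/(V_m − b) − a/V_m² = (0.08206)(380.9)/(0.116 − 0.0426) − 3.55/(0.116)²
  = 31.257/0.073400 − 263.82 = 425.84 − 263.82 = 162.02 atm
Z = PV_m/(RT) = (162.02)(0.116)/((0.08206)(380.9)) = 18.794/31.257 = 0.6013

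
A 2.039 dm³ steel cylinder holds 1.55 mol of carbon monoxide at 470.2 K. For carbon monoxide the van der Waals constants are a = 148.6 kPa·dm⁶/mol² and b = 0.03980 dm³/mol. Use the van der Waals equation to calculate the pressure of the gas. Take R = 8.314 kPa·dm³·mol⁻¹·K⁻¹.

P = nRT/(V − nb) − a n²/V²
nRT/(V − nb) = (1.55)(8.314)(470.2)/(2.039 − 1.55×0.03980) = 6059.3/1.9773 = 3064.4 kPa
a n²/V² = (148.6)(1.55)²/(2.039)² = 85.871 kPa
P = 3064.4 − 85.871 = 2979 kPa

P ≈ 2979 kPa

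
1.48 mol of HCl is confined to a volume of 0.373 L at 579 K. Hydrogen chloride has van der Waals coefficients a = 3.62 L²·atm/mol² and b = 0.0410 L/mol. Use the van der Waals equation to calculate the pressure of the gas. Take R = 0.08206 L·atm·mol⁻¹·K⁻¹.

P ≈ 168.2 atm

P = nRT/(V − nb) − a n²/V²
nRT/(V − nb) = (1.48)(0.08206)(579)/(0.373 − 1.48×0.0410) = 70.319/0.31232 = 225.15 atm
a n²/V² = (3.62)(1.48)²/(0.373)² = 56.992 atm
P = 225.15 − 56.992 = 168.2 atm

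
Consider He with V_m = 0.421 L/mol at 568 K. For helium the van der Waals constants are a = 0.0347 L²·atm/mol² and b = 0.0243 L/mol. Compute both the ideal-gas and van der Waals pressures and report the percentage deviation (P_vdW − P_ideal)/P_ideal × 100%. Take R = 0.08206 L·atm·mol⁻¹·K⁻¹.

5.95 %

Ideal: P_ideal = RT/V_m = (0.08206)(568)/0.421 = 110.713 atm
vdW: P = RT/(V_m − b) − a/V_m² = 46.6101/0.396700 − 0.0347/0.177241 = 117.495 − 0.195779 = 117.299 atm
% deviation = (117.299 − 110.713)/110.713 × 100% = 5.95%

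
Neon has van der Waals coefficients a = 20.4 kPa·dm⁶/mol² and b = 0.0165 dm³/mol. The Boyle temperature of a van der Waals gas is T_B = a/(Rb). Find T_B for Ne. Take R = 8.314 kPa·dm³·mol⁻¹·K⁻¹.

T_B ≈ 148.7 K

For a van der Waals gas the second virial coefficient B₂ = b − a/(RT) vanishes at T_B = a/(Rb).
T_B = 20.4/(8.314×0.0165) = 20.4/0.13718 = 148.7 K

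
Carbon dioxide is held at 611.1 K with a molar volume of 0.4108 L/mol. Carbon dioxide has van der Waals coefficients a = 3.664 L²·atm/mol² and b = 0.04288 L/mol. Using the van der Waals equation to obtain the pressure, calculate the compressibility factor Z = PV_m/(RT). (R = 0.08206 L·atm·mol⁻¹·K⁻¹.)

P = RT/(V_m − b) − a/V_m² = (0.08206)(611.1)/(0.4108 − 0.04288) − 3.664/(0.4108)²
  = 50.147/0.36792 − 21.712 = 136.30 − 21.712 = 114.59 atm
Z = PV_m/(RT) = (114.59)(0.4108)/((0.08206)(611.1)) = 47.074/50.147 = 0.9387

Z ≈ 0.9387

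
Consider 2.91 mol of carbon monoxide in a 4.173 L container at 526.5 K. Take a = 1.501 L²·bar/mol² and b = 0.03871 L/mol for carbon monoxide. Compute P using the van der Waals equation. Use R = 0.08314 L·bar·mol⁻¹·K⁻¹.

P = nRT/(V − nb) − a n²/V²
nRT/(V − nb) = (2.91)(0.08314)(526.5)/(4.173 − 2.91×0.03871) = 127.38/4.0604 = 31.371 bar
a n²/V² = (1.501)(2.91)²/(4.173)² = 0.72991 bar
P = 31.371 − 0.72991 = 30.64 bar

P ≈ 30.64 bar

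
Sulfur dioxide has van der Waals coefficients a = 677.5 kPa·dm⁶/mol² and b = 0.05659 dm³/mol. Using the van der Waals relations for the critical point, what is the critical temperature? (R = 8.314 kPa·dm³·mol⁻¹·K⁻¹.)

T_c ≈ 426.7 K

For a van der Waals gas, T_c = 8a/(27Rb).
T_c = 8×677.5/(27×8.314×0.05659) = 5420.0/12.703 = 426.7 K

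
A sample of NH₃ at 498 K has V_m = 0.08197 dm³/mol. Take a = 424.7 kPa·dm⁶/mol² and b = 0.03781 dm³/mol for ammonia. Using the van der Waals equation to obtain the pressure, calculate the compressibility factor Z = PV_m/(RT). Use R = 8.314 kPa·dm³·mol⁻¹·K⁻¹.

P = RT/(V_m − b) − a/V_m² = (8.314)(498)/(0.08197 − 0.03781) − 424.7/(0.08197)²
  = 4140.4/0.044160 − 63208 = 93759 − 63208 = 30551 kPa
Z = PV_m/(RT) = (30551)(0.08197)/((8.314)(498)) = 2504.3/4140.4 = 0.6048

Z ≈ 0.6048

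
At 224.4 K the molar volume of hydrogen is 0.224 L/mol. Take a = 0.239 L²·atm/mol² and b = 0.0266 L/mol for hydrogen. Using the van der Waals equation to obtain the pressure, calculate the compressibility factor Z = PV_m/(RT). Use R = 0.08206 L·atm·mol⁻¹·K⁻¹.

P = RT/(V_m − b) − a/V_m² = (0.08206)(224.4)/(0.224 − 0.0266) − 0.239/(0.224)²
  = 18.414/0.19740 − 4.7632 = 93.283 − 4.7632 = 88.520 atm
Z = PV_m/(RT) = (88.520)(0.224)/((0.08206)(224.4)) = 19.828/18.414 = 1.077

Z ≈ 1.077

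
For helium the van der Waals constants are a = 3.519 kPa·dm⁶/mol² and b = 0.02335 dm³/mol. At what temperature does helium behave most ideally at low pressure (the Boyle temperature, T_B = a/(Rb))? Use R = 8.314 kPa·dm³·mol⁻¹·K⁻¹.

T_B ≈ 18.13 K

For a van der Waals gas the second virial coefficient B₂ = b − a/(RT) vanishes at T_B = a/(Rb).
T_B = 3.519/(8.314×0.02335) = 3.519/0.19413 = 18.13 K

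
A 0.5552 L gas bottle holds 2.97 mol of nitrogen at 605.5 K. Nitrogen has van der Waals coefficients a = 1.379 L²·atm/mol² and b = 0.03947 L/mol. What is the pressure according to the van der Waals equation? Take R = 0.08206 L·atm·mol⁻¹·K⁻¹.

P = nRT/(V − nb) − a n²/V²
nRT/(V − nb) = (2.97)(0.08206)(605.5)/(0.5552 − 2.97×0.03947) = 147.57/0.43797 = 336.94 atm
a n²/V² = (1.379)(2.97)²/(0.5552)² = 39.462 atm
P = 336.94 − 39.462 = 297.5 atm

P ≈ 297.5 atm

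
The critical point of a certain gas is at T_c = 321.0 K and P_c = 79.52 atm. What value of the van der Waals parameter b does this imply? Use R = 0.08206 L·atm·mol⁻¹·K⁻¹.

From T_c = 8a/(27Rb) and P_c = a/(27b²): b = R T_c/(8 P_c).
b = (0.08206)(321.0)/(8×79.52) = 26.341/636.16 = 0.04141 L/mol

b ≈ 0.04141 L/mol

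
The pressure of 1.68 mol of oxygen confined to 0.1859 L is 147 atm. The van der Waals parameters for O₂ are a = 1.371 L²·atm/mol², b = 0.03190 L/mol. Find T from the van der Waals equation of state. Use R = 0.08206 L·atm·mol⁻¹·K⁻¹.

T = (P + a n²/V²)(V − nb)/(nR)
P + a n²/V² = 147 + (1.371)(1.68)²/(0.1859)² = 258.97 atm
V − nb = 0.1859 − (1.68)(0.03190) = 0.13231 L
T = (258.97)(0.13231)/((1.68)(0.08206)) = 248.5 K

T ≈ 248.5 K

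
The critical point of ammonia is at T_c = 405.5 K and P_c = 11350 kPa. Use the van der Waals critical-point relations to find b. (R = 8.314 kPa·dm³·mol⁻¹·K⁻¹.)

From T_c = 8a/(27Rb) and P_c = a/(27b²): b = R T_c/(8 P_c).
b = (8.314)(405.5)/(8×11350) = 3371.3/90800 = 0.03713 dm³/mol

b ≈ 0.03713 dm³/mol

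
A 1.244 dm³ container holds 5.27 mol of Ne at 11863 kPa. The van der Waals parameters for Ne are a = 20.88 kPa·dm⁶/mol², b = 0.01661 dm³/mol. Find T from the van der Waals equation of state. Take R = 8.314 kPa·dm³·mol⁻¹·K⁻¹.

T ≈ 323.0 K

T = (P + a n²/V²)(V − nb)/(nR)
P + a n²/V² = 11863 + (20.88)(5.27)²/(1.244)² = 12238 kPa
V − nb = 1.244 − (5.27)(0.01661) = 1.1565 dm³
T = (12238)(1.1565)/((5.27)(8.314)) = 323.0 K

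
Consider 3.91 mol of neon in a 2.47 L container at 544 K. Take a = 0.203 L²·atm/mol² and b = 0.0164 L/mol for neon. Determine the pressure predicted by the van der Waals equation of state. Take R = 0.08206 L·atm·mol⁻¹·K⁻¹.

P ≈ 72.04 atm

P = nRT/(V − nb) − a n²/V²
nRT/(V − nb) = (3.91)(0.08206)(544)/(2.47 − 3.91×0.0164) = 174.54/2.4059 = 72.547 atm
a n²/V² = (0.203)(3.91)²/(2.47)² = 0.50869 atm
P = 72.547 − 0.50869 = 72.04 atm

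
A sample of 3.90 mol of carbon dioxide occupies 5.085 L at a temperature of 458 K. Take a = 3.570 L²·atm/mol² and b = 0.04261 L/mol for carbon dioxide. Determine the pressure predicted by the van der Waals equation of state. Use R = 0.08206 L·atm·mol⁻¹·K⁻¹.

P ≈ 27.70 atm

P = nRT/(V − nb) − a n²/V²
nRT/(V − nb) = (3.90)(0.08206)(458)/(5.085 − 3.90×0.04261) = 146.58/4.9188 = 29.800 atm
a n²/V² = (3.570)(3.90)²/(5.085)² = 2.1000 atm
P = 29.800 − 2.1000 = 27.70 atm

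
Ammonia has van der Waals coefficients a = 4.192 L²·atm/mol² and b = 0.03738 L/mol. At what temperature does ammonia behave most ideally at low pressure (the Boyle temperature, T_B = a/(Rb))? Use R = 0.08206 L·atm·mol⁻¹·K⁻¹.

For a van der Waals gas the second virial coefficient B₂ = b − a/(RT) vanishes at T_B = a/(Rb).
T_B = 4.192/(0.08206×0.03738) = 4.192/0.0030674 = 1367 K

T_B ≈ 1367 K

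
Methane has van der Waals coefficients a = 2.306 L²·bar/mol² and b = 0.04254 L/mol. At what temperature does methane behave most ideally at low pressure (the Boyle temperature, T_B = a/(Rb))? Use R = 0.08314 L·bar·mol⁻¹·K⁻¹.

T_B ≈ 652.0 K

For a van der Waals gas the second virial coefficient B₂ = b − a/(RT) vanishes at T_B = a/(Rb).
T_B = 2.306/(0.08314×0.04254) = 2.306/0.0035368 = 652.0 K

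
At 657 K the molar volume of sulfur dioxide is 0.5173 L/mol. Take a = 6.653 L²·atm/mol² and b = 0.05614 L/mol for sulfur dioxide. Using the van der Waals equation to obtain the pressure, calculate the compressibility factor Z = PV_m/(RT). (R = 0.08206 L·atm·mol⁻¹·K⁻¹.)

P = RT/(V_m − b) − a/V_m² = (0.08206)(657)/(0.5173 − 0.05614) − 6.653/(0.5173)²
  = 53.913/0.46116 − 24.862 = 116.91 − 24.862 = 92.05 atm
Z = PV_m/(RT) = (92.05)(0.5173)/((0.08206)(657)) = 47.617/53.913 = 0.8832

Z ≈ 0.8832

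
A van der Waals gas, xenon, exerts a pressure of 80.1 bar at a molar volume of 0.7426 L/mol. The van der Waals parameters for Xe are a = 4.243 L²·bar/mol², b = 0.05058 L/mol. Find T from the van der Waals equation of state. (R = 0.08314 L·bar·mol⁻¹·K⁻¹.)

T = (P + a/V_m²)(V_m − b)/R
P + a/V_m² = 80.1 + 4.243/(0.7426)² = 87.794 bar
V_m − b = 0.7426 − 0.05058 = 0.69202 L/mol
T = (87.794)(0.69202)/0.08314 = 730.8 K

T ≈ 730.8 K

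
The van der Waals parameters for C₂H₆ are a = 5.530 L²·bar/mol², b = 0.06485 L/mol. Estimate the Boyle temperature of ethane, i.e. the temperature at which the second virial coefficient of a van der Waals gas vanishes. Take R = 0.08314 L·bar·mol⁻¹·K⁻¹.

T_B ≈ 1026 K

For a van der Waals gas the second virial coefficient B₂ = b − a/(RT) vanishes at T_B = a/(Rb).
T_B = 5.530/(0.08314×0.06485) = 5.530/0.0053916 = 1026 K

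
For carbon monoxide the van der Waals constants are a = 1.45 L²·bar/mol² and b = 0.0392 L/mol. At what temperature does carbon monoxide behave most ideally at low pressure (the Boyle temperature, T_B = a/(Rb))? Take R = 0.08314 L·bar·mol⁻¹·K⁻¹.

For a van der Waals gas the second virial coefficient B₂ = b − a/(RT) vanishes at T_B = a/(Rb).
T_B = 1.45/(0.08314×0.0392) = 1.45/0.0032591 = 444.9 K

T_B ≈ 444.9 K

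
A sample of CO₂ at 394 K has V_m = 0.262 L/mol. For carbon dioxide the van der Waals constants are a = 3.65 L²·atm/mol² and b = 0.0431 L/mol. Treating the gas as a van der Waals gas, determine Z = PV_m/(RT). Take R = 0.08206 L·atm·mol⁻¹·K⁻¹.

P = RT/(V_m − b) − a/V_m² = (0.08206)(394)/(0.262 − 0.0431) − 3.65/(0.262)²
  = 32.332/0.21890 − 53.173 = 147.70 − 53.173 = 94.53 atm
Z = PV_m/(RT) = (94.53)(0.262)/((0.08206)(394)) = 24.767/32.332 = 0.7660

Z ≈ 0.7660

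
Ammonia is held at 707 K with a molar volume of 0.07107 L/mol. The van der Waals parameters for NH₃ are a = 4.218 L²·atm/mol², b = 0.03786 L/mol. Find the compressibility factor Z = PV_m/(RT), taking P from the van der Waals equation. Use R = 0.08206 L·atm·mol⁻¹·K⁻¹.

Z ≈ 1.117

P = RT/(V_m − b) − a/V_m² = (0.08206)(707)/(0.07107 − 0.03786) − 4.218/(0.07107)²
  = 58.016/0.033210 − 835.09 = 1746.9 − 835.09 = 911.8 atm
Z = PV_m/(RT) = (911.8)(0.07107)/((0.08206)(707)) = 64.802/58.016 = 1.117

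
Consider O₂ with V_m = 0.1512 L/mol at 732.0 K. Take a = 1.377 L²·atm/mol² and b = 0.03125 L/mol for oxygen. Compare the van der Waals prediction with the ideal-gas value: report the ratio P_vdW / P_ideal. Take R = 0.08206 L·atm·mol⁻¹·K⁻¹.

P_vdW / P_ideal ≈ 1.109

Ideal: P_ideal = RT/V_m = (0.08206)(732.0)/0.1512 = 397.275 atm
vdW: P = RT/(V_m − b) − a/V_m² = 60.0679/0.119950 − 1.377/0.0228614 = 500.774 − 60.2325 = 440.542 atm
Ratio = 440.542/397.275 = 1.109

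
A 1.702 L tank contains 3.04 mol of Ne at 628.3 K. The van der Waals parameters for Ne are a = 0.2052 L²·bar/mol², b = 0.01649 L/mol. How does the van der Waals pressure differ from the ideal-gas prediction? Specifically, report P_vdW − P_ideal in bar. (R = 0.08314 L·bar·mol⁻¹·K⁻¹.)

ΔP ≈ 2.177 bar

Ideal: P_ideal = nRT/V = (3.04)(0.08314)(628.3)/1.702 = 93.3020 bar
vdW: P = nRT/(V − nb) − a n²/V² = 158.800/1.65187 − 1.89638/2.89680 = 96.1335 − 0.654647 = 95.4789 bar
ΔP = 95.4789 − 93.3020 = 2.177 bar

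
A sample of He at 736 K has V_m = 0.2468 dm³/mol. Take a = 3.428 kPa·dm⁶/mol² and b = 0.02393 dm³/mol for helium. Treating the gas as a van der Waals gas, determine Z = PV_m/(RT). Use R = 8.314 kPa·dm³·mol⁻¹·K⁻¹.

Z ≈ 1.105

P = RT/(V_m − b) − a/V_m² = (8.314)(736)/(0.2468 − 0.02393) − 3.428/(0.2468)²
  = 6119.1/0.22287 − 56.280 = 27456 − 56.280 = 27400 kPa
Z = PV_m/(RT) = (27400)(0.2468)/((8.314)(736)) = 6762.3/6119.1 = 1.105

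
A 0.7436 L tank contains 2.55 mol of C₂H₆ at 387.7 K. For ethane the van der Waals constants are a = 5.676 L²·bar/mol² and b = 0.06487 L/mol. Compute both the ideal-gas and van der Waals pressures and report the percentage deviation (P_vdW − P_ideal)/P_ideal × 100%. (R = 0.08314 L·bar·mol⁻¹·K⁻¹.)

-31.78 %

Ideal: P_ideal = nRT/V = (2.55)(0.08314)(387.7)/0.7436 = 110.537 bar
vdW: P = nRT/(V − nb) − a n²/V² = 82.1951/0.578182 − 36.9082/0.552941 = 142.161 − 66.7489 = 75.412 bar
% deviation = (75.412 − 110.537)/110.537 × 100% = -31.78%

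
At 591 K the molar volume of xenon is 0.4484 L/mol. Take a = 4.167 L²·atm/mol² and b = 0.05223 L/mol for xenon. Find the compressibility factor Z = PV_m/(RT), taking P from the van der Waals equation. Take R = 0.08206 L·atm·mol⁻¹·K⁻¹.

P = RT/(V_m − b) − a/V_m² = (0.08206)(591)/(0.4484 − 0.05223) − 4.167/(0.4484)²
  = 48.497/0.39617 − 20.725 = 122.41 − 20.725 = 101.69 atm
Z = PV_m/(RT) = (101.69)(0.4484)/((0.08206)(591)) = 45.598/48.497 = 0.9402

Z ≈ 0.9402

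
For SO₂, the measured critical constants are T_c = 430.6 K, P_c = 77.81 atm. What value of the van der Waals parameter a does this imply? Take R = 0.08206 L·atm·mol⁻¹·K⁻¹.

From T_c = 8a/(27Rb) and P_c = a/(27b²): a = 27 R² T_c²/(64 P_c).
a = 27×(0.08206)²×(430.6)²/(64×77.81) = 33711/4979.8 = 6.770 L²·atm/mol²

a ≈ 6.770 L²·atm/mol²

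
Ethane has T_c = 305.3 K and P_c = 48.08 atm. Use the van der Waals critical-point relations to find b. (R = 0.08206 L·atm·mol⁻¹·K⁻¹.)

b ≈ 0.06513 L/mol

From T_c = 8a/(27Rb) and P_c = a/(27b²): b = R T_c/(8 P_c).
b = (0.08206)(305.3)/(8×48.08) = 25.053/384.64 = 0.06513 L/mol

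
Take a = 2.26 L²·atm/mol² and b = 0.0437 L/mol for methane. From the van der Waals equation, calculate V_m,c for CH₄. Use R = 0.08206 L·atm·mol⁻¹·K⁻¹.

For a van der Waals gas, V_m,c = 3b.
V_m,c = 3×0.0437 = 0.1311 L/mol

V_m,c ≈ 0.1311 L/mol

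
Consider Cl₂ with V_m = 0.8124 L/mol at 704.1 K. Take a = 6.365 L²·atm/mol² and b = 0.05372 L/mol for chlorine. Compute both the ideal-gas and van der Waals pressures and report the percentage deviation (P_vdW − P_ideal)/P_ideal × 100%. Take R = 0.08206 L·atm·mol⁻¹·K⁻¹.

-6.48 %

Ideal: P_ideal = RT/V_m = (0.08206)(704.1)/0.8124 = 71.1207 atm
vdW: P = RT/(V_m − b) − a/V_m² = 57.7784/0.758680 − 6.365/0.659994 = 76.1565 − 9.64403 = 66.5125 atm
% deviation = (66.5125 − 71.1207)/71.1207 × 100% = -6.48%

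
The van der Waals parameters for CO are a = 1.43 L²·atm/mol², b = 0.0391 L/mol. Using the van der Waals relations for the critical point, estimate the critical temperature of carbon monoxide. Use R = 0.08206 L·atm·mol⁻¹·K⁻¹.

T_c ≈ 132.1 K

For a van der Waals gas, T_c = 8a/(27Rb).
T_c = 8×1.43/(27×0.08206×0.0391) = 11.440/0.086631 = 132.1 K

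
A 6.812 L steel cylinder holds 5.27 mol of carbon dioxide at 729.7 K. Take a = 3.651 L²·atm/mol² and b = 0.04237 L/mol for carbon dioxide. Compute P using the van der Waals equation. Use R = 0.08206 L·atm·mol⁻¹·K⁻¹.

P ≈ 45.71 atm

P = nRT/(V − nb) − a n²/V²
nRT/(V − nb) = (5.27)(0.08206)(729.7)/(6.812 − 5.27×0.04237) = 315.56/6.5887 = 47.894 atm
a n²/V² = (3.651)(5.27)²/(6.812)² = 2.1852 atm
P = 47.894 − 2.1852 = 45.71 atm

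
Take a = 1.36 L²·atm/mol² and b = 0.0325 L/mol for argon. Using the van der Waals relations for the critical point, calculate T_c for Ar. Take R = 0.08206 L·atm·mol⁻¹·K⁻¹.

For a van der Waals gas, T_c = 8a/(27Rb).
T_c = 8×1.36/(27×0.08206×0.0325) = 10.880/0.072008 = 151.1 K

T_c ≈ 151.1 K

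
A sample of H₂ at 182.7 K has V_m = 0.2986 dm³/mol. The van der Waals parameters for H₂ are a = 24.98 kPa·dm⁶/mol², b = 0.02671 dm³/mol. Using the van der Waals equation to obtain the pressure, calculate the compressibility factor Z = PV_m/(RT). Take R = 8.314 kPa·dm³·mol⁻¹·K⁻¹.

P = RT/(V_m − b) − a/V_m² = (8.314)(182.7)/(0.2986 − 0.02671) − 24.98/(0.2986)²
  = 1519.0/0.27189 − 280.16 = 5586.8 − 280.16 = 5306.6 kPa
Z = PV_m/(RT) = (5306.6)(0.2986)/((8.314)(182.7)) = 1584.6/1519.0 = 1.043

Z ≈ 1.043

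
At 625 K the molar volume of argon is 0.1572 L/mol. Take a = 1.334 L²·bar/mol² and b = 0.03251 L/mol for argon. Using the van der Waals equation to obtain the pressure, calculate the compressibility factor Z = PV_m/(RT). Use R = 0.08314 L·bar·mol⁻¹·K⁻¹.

P = RT/(V_m − b) − a/V_m² = (0.08314)(625)/(0.1572 − 0.03251) − 1.334/(0.1572)²
  = 51.963/0.12469 − 53.982 = 416.74 − 53.982 = 362.76 bar
Z = PV_m/(RT) = (362.76)(0.1572)/((0.08314)(625)) = 57.026/51.963 = 1.097

Z ≈ 1.097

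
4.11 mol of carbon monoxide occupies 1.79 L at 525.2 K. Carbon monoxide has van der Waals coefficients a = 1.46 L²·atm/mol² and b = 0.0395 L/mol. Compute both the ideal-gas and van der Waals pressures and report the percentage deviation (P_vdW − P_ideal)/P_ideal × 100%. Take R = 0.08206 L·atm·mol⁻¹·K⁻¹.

2.20 %

Ideal: P_ideal = nRT/V = (4.11)(0.08206)(525.2)/1.79 = 98.9567 atm
vdW: P = nRT/(V − nb) − a n²/V² = 177.132/1.62766 − 24.6625/3.20410 = 108.826 − 7.69717 = 101.129 atm
% deviation = (101.129 − 98.9567)/98.9567 × 100% = 2.20%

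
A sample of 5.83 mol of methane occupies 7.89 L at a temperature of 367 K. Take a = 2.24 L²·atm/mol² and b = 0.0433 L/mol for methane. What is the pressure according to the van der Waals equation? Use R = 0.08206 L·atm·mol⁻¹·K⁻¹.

P = nRT/(V − nb) − a n²/V²
nRT/(V − nb) = (5.83)(0.08206)(367)/(7.89 − 5.83×0.0433) = 175.58/7.6376 = 22.989 atm
a n²/V² = (2.24)(5.83)²/(7.89)² = 1.2230 atm
P = 22.989 − 1.2230 = 21.77 atm

P ≈ 21.77 atm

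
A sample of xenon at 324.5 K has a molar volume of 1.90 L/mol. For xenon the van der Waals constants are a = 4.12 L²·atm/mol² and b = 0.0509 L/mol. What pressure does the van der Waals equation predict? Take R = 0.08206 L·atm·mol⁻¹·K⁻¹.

P = RT/(V_m − b) − a/V_m²
RT/(V_m − b) = (0.08206)(324.5)/(1.90 − 0.0509) = 26.628/1.8491 = 14.401 atm
a/V_m² = 4.12/(1.90)² = 1.1413 atm
P = 14.401 − 1.1413 = 13.26 atm

P ≈ 13.26 atm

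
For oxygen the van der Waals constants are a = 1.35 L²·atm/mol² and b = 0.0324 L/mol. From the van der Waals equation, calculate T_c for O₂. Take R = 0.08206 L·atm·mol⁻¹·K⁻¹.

T_c ≈ 150.4 K

For a van der Waals gas, T_c = 8a/(27Rb).
T_c = 8×1.35/(27×0.08206×0.0324) = 10.800/0.071786 = 150.4 K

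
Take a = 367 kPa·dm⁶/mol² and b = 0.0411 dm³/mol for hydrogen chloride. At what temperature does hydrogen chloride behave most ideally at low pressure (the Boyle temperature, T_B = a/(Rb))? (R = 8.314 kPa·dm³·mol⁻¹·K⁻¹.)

For a van der Waals gas the second virial coefficient B₂ = b − a/(RT) vanishes at T_B = a/(Rb).
T_B = 367/(8.314×0.0411) = 367/0.34171 = 1074 K

T_B ≈ 1074 K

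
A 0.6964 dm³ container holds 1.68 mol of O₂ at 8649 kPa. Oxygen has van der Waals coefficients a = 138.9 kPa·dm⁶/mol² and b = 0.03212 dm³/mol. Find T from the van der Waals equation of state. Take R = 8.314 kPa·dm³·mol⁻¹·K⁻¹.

T = (P + a n²/V²)(V − nb)/(nR)
P + a n²/V² = 8649 + (138.9)(1.68)²/(0.6964)² = 9457.4 kPa
V − nb = 0.6964 − (1.68)(0.03212) = 0.64244 dm³
T = (9457.4)(0.64244)/((1.68)(8.314)) = 435.0 K

T ≈ 435.0 K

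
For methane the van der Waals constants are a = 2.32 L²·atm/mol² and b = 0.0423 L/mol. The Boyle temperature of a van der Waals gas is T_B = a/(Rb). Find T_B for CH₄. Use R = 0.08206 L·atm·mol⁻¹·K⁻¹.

For a van der Waals gas the second virial coefficient B₂ = b − a/(RT) vanishes at T_B = a/(Rb).
T_B = 2.32/(0.08206×0.0423) = 2.32/0.0034711 = 668.4 K

T_B ≈ 668.4 K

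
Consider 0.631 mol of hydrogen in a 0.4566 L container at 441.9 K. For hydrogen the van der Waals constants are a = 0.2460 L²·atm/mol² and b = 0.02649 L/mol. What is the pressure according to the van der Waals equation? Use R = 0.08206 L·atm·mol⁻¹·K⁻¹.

P = nRT/(V − nb) − a n²/V²
nRT/(V − nb) = (0.631)(0.08206)(441.9)/(0.4566 − 0.631×0.02649) = 22.882/0.43988 = 52.019 atm
a n²/V² = (0.2460)(0.631)²/(0.4566)² = 0.46981 atm
P = 52.019 − 0.46981 = 51.55 atm

P ≈ 51.55 atm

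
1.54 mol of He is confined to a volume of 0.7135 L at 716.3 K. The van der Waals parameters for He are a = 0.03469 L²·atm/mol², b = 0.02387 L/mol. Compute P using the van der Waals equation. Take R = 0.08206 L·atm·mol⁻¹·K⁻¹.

P ≈ 133.6 atm

P = nRT/(V − nb) − a n²/V²
nRT/(V − nb) = (1.54)(0.08206)(716.3)/(0.7135 − 1.54×0.02387) = 90.521/0.67674 = 133.76 atm
a n²/V² = (0.03469)(1.54)²/(0.7135)² = 0.16161 atm
P = 133.76 − 0.16161 = 133.6 atm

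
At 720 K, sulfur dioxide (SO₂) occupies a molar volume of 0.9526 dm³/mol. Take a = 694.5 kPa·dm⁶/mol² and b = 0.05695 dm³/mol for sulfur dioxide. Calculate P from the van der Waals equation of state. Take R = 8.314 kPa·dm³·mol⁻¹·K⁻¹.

P = RT/(V_m − b) − a/V_m²
RT/(V_m − b) = (8.314)(720)/(0.9526 − 0.05695) = 5986.1/0.89565 = 6683.5 kPa
a/V_m² = 694.5/(0.9526)² = 765.33 kPa
P = 6683.5 − 765.33 = 5918 kPa

P ≈ 5918 kPa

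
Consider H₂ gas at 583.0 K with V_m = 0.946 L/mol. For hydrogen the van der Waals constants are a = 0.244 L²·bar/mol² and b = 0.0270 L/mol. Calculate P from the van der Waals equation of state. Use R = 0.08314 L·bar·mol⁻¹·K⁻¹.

P = RT/(V_m − b) − a/V_m²
RT/(V_m − b) = (0.08314)(583.0)/(0.946 − 0.0270) = 48.471/0.91900 = 52.743 bar
a/V_m² = 0.244/(0.946)² = 0.27265 bar
P = 52.743 − 0.27265 = 52.47 bar

P ≈ 52.47 bar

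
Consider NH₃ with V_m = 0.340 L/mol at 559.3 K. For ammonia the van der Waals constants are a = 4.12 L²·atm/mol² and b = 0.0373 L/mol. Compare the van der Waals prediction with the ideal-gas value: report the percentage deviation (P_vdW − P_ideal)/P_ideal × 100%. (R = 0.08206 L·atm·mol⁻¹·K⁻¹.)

-14.08 %

Ideal: P_ideal = RT/V_m = (0.08206)(559.3)/0.340 = 134.989 atm
vdW: P = RT/(V_m − b) − a/V_m² = 45.8962/0.302700 − 4.12/0.115600 = 151.623 − 35.6401 = 115.983 atm
% deviation = (115.983 − 134.989)/134.989 × 100% = -14.08%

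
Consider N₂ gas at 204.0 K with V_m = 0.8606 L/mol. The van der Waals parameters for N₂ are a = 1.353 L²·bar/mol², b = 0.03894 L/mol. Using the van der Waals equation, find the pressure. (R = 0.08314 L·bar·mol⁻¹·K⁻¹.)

P = RT/(V_m − b) − a/V_m²
RT/(V_m − b) = (0.08314)(204.0)/(0.8606 − 0.03894) = 16.961/0.82166 = 20.642 bar
a/V_m² = 1.353/(0.8606)² = 1.8268 bar
P = 20.642 − 1.8268 = 18.82 bar

P ≈ 18.82 bar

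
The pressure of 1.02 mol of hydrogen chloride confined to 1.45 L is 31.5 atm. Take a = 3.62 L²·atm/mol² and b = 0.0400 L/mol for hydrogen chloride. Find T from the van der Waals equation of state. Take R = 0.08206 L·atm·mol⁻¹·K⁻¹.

T ≈ 560.5 K

T = (P + a n²/V²)(V − nb)/(nR)
P + a n²/V² = 31.5 + (3.62)(1.02)²/(1.45)² = 33.291 atm
V − nb = 1.45 − (1.02)(0.0400) = 1.4092 L
T = (33.291)(1.4092)/((1.02)(0.08206)) = 560.5 K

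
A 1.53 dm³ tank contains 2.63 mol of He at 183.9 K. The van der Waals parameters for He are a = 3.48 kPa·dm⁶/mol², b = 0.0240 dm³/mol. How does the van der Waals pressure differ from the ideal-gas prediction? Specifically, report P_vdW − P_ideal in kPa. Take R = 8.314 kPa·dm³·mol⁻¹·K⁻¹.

Ideal: P_ideal = nRT/V = (2.63)(8.314)(183.9)/1.53 = 2628.19 kPa
vdW: P = nRT/(V − nb) − a n²/V² = 4021.12/1.46688 − 24.0708/2.34090 = 2741.27 − 10.2827 = 2730.99 kPa
ΔP = 2730.99 − 2628.19 = 102.8 kPa

ΔP ≈ 102.8 kPa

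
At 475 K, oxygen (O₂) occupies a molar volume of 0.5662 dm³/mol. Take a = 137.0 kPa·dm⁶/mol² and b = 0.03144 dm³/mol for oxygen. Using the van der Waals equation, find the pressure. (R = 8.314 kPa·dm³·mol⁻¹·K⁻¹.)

P = RT/(V_m − b) − a/V_m²
RT/(V_m − b) = (8.314)(475)/(0.5662 − 0.03144) = 3949.2/0.53476 = 7385.0 kPa
a/V_m² = 137.0/(0.5662)² = 427.35 kPa
P = 7385.0 − 427.35 = 6958 kPa

P ≈ 6958 kPa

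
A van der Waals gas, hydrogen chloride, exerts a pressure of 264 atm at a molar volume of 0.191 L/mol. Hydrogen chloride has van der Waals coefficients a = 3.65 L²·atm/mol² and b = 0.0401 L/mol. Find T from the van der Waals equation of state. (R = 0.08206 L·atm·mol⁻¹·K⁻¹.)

T ≈ 669.5 K

T = (P + a/V_m²)(V_m − b)/R
P + a/V_m² = 264 + 3.65/(0.191)² = 364.05 atm
V_m − b = 0.191 − 0.0401 = 0.15090 L/mol
T = (364.05)(0.15090)/0.08206 = 669.5 K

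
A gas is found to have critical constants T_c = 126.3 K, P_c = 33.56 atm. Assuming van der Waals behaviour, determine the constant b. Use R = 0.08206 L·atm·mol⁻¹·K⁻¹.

b ≈ 0.03860 L/mol

From T_c = 8a/(27Rb) and P_c = a/(27b²): b = R T_c/(8 P_c).
b = (0.08206)(126.3)/(8×33.56) = 10.364/268.48 = 0.03860 L/mol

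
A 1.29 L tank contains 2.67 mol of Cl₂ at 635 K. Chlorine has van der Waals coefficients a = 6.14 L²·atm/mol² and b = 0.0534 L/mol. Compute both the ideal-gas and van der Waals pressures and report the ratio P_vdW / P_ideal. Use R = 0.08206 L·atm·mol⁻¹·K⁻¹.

Ideal: P_ideal = nRT/V = (2.67)(0.08206)(635)/1.29 = 107.852 atm
vdW: P = nRT/(V − nb) − a n²/V² = 139.129/1.14742 − 43.7714/1.66410 = 121.254 − 26.3033 = 94.951 atm
Ratio = 94.951/107.852 = 0.8804

P_vdW / P_ideal ≈ 0.8804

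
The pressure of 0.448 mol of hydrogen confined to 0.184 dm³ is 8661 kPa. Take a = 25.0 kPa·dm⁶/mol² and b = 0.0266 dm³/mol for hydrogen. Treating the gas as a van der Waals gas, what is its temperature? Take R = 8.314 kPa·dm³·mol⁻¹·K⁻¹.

T ≈ 407.0 K

T = (P + a n²/V²)(V − nb)/(nR)
P + a n²/V² = 8661 + (25.0)(0.448)²/(0.184)² = 8809.2 kPa
V − nb = 0.184 − (0.448)(0.0266) = 0.17208 dm³
T = (8809.2)(0.17208)/((0.448)(8.314)) = 407.0 K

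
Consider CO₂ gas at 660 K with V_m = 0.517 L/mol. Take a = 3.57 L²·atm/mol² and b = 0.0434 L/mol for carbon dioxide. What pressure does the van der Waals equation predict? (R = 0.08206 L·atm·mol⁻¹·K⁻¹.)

P = RT/(V_m − b) − a/V_m²
RT/(V_m − b) = (0.08206)(660)/(0.517 − 0.0434) = 54.160/0.47360 = 114.36 atm
a/V_m² = 3.57/(0.517)² = 13.356 atm
P = 114.36 − 13.356 = 101.0 atm

P ≈ 101.0 atm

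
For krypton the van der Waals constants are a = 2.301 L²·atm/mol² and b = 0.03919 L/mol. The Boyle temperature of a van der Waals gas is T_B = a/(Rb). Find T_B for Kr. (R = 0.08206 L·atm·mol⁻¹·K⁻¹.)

T_B ≈ 715.5 K

For a van der Waals gas the second virial coefficient B₂ = b − a/(RT) vanishes at T_B = a/(Rb).
T_B = 2.301/(0.08206×0.03919) = 2.301/0.0032159 = 715.5 K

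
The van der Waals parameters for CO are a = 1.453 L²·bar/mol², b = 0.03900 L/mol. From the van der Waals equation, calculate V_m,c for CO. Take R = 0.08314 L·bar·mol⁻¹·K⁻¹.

V_m,c ≈ 0.1170 L/mol

For a van der Waals gas, V_m,c = 3b.
V_m,c = 3×0.03900 = 0.1170 L/mol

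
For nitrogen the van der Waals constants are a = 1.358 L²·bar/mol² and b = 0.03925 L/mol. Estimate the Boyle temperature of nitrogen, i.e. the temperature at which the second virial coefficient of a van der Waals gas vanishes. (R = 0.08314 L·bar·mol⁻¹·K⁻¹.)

T_B ≈ 416.2 K

For a van der Waals gas the second virial coefficient B₂ = b − a/(RT) vanishes at T_B = a/(Rb).
T_B = 1.358/(0.08314×0.03925) = 1.358/0.0032632 = 416.2 K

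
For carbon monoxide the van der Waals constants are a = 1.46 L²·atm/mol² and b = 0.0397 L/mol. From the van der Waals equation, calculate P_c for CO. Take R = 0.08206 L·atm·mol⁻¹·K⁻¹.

P_c ≈ 34.31 atm

For a van der Waals gas, P_c = a/(27b²).
P_c = 1.46/(27×(0.0397)²) = 1.46/0.042554 = 34.31 atm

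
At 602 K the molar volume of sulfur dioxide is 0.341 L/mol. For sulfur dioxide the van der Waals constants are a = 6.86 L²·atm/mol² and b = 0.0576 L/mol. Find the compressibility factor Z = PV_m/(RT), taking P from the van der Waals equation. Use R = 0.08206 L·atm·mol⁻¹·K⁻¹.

Z ≈ 0.7960

P = RT/(V_m − b) − a/V_m² = (0.08206)(602)/(0.341 − 0.0576) − 6.86/(0.341)²
  = 49.400/0.28340 − 58.995 = 174.31 − 58.995 = 115.32 atm
Z = PV_m/(RT) = (115.32)(0.341)/((0.08206)(602)) = 39.324/49.400 = 0.7960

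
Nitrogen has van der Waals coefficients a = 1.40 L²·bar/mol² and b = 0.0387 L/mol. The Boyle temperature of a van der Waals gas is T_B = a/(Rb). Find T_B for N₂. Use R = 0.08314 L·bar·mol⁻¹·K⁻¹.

For a van der Waals gas the second virial coefficient B₂ = b − a/(RT) vanishes at T_B = a/(Rb).
T_B = 1.40/(0.08314×0.0387) = 1.40/0.0032175 = 435.1 K

T_B ≈ 435.1 K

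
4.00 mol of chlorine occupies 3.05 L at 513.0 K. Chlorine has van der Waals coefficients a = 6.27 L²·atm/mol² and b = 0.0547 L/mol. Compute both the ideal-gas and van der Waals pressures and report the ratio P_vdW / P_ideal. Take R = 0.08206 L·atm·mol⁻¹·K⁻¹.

Ideal: P_ideal = nRT/V = (4.00)(0.08206)(513.0)/3.05 = 55.2089 atm
vdW: P = nRT/(V − nb) − a n²/V² = 168.387/2.83120 − 100.320/9.30250 = 59.4755 − 10.7842 = 48.6913 atm
Ratio = 48.6913/55.2089 = 0.8819

P_vdW / P_ideal ≈ 0.8819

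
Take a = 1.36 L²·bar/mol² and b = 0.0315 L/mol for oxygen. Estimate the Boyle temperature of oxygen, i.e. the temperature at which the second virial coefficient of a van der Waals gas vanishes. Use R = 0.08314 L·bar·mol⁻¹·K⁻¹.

For a van der Waals gas the second virial coefficient B₂ = b − a/(RT) vanishes at T_B = a/(Rb).
T_B = 1.36/(0.08314×0.0315) = 1.36/0.0026189 = 519.3 K

T_B ≈ 519.3 K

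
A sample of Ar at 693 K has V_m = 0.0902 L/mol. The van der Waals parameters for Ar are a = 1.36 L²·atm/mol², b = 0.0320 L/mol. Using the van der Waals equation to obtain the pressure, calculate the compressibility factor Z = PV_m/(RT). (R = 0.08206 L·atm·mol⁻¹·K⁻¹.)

P = RT/(V_m − b) − a/V_m² = (0.08206)(693)/(0.0902 − 0.0320) − 1.36/(0.0902)²
  = 56.868/0.058200 − 167.16 = 977.11 − 167.16 = 809.95 atm
Z = PV_m/(RT) = (809.95)(0.0902)/((0.08206)(693)) = 73.057/56.868 = 1.285

Z ≈ 1.285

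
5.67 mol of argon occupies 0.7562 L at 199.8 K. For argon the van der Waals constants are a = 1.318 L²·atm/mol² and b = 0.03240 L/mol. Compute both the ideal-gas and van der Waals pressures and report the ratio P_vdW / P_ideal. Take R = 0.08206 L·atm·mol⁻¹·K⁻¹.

Ideal: P_ideal = nRT/V = (5.67)(0.08206)(199.8)/0.7562 = 122.934 atm
vdW: P = nRT/(V − nb) − a n²/V² = 92.9630/0.572492 − 42.3723/0.571838 = 162.383 − 74.0984 = 88.285 atm
Ratio = 88.285/122.934 = 0.7181

P_vdW / P_ideal ≈ 0.7181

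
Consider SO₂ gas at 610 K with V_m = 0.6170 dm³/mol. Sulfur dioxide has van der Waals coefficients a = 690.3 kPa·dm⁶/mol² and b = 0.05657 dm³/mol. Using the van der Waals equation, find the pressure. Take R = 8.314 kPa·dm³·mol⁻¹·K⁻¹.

P = RT/(V_m − b) − a/V_m²
RT/(V_m − b) = (8.314)(610)/(0.6170 − 0.05657) = 5071.5/0.56043 = 9049.3 kPa
a/V_m² = 690.3/(0.6170)² = 1813.3 kPa
P = 9049.3 − 1813.3 = 7236 kPa

P ≈ 7236 kPa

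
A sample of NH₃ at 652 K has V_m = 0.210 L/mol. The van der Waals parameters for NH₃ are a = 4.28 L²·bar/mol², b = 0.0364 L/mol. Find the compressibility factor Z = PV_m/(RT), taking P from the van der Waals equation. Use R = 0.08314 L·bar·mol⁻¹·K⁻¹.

P = RT/(V_m − b) − a/V_m² = (0.08314)(652)/(0.210 − 0.0364) − 4.28/(0.210)²
  = 54.207/0.17360 − 97.052 = 312.25 − 97.052 = 215.20 bar
Z = PV_m/(RT) = (215.20)(0.210)/((0.08314)(652)) = 45.192/54.207 = 0.8337

Z ≈ 0.8337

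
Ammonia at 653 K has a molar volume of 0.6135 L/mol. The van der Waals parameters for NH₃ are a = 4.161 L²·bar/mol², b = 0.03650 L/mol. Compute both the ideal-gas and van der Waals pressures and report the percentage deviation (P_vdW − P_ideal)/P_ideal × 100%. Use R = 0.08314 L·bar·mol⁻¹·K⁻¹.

-6.17 %

Ideal: P_ideal = RT/V_m = (0.08314)(653)/0.6135 = 88.4929 bar
vdW: P = RT/(V_m − b) − a/V_m² = 54.2904/0.577000 − 4.161/0.376382 = 94.0908 − 11.0553 = 83.0355 bar
% deviation = (83.0355 − 88.4929)/88.4929 × 100% = -6.17%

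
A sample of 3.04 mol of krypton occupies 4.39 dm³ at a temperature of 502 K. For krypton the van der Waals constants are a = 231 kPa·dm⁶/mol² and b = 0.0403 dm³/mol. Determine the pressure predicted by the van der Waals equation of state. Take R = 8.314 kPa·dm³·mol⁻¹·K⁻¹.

P ≈ 2862 kPa

P = nRT/(V − nb) − a n²/V²
nRT/(V − nb) = (3.04)(8.314)(502)/(4.39 − 3.04×0.0403) = 12688/4.2675 = 2973.2 kPa
a n²/V² = (231)(3.04)²/(4.39)² = 110.77 kPa
P = 2973.2 − 110.77 = 2862 kPa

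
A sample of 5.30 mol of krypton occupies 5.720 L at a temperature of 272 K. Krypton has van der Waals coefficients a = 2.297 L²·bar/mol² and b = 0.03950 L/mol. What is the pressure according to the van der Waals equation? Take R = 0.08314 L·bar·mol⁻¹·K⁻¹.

P ≈ 19.78 bar

P = nRT/(V − nb) − a n²/V²
nRT/(V − nb) = (5.30)(0.08314)(272)/(5.720 − 5.30×0.03950) = 119.85/5.5107 = 21.749 bar
a n²/V² = (2.297)(5.30)²/(5.720)² = 1.9721 bar
P = 21.749 − 1.9721 = 19.78 bar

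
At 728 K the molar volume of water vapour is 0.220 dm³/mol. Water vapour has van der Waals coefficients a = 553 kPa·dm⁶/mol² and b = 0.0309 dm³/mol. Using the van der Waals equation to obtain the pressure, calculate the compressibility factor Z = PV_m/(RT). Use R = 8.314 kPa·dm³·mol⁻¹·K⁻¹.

Z ≈ 0.7481

P = RT/(V_m − b) − a/V_m² = (8.314)(728)/(0.220 − 0.0309) − 553/(0.220)²
  = 6052.6/0.18910 − 11426 = 32007 − 11426 = 20581 kPa
Z = PV_m/(RT) = (20581)(0.220)/((8.314)(728)) = 4527.8/6052.6 = 0.7481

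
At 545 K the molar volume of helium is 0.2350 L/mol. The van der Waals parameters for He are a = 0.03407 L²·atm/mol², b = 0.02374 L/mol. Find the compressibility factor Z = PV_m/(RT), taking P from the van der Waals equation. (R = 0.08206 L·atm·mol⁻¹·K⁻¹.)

Z ≈ 1.109

P = RT/(V_m − b) − a/V_m² = (0.08206)(545)/(0.2350 − 0.02374) − 0.03407/(0.2350)²
  = 44.723/0.21126 − 0.61693 = 211.70 − 0.61693 = 211.08 atm
Z = PV_m/(RT) = (211.08)(0.2350)/((0.08206)(545)) = 49.604/44.723 = 1.109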